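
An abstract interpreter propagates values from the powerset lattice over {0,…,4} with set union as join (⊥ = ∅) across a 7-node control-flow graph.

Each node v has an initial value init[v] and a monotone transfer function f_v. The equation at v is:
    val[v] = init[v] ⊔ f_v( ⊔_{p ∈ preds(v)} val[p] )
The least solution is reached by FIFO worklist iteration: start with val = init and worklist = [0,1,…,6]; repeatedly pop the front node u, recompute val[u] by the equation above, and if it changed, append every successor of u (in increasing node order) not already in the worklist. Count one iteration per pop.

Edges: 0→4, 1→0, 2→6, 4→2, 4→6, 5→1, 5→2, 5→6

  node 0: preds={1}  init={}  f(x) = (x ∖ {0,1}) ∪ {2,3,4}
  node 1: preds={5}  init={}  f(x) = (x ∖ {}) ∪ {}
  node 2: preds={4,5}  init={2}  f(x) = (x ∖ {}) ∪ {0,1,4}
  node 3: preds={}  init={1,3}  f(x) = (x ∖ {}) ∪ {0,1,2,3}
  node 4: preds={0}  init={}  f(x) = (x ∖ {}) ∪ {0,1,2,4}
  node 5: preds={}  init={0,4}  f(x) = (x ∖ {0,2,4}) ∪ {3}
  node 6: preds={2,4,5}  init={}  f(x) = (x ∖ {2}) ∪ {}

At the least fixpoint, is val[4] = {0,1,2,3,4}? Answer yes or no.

Worklist (12 pops):
  #1 pop 0: in={} → {2,3,4} (was {}); enqueue []
  #2 pop 1: in={0,4} → {0,4} (was {}); enqueue [0]
  #3 pop 2: in={0,4} → {0,1,2,4} (was {2}); enqueue []
  #4 pop 3: in={} → {0,1,2,3} (was {1,3}); enqueue []
  #5 pop 4: in={2,3,4} → {0,1,2,3,4} (was {}); enqueue [2]
  #6 pop 5: in={} → {0,3,4} (was {0,4}); enqueue [1]
  #7 pop 6: in={0,1,2,3,4} → {0,1,3,4} (was {}); enqueue []
  #8 pop 0: in={0,4} → {2,3,4} (no change)
  #9 pop 2: in={0,1,2,3,4} → {0,1,2,3,4} (was {0,1,2,4}); enqueue [6]
  #10 pop 1: in={0,3,4} → {0,3,4} (was {0,4}); enqueue [0]
  #11 pop 6: in={0,1,2,3,4} → {0,1,3,4} (no change)
  #12 pop 0: in={0,3,4} → {2,3,4} (no change)

Fixpoint:
  val[0] = {2,3,4}
  val[1] = {0,3,4}
  val[2] = {0,1,2,3,4}
  val[3] = {0,1,2,3}
  val[4] = {0,1,2,3,4}
  val[5] = {0,3,4}
  val[6] = {0,1,3,4}

yes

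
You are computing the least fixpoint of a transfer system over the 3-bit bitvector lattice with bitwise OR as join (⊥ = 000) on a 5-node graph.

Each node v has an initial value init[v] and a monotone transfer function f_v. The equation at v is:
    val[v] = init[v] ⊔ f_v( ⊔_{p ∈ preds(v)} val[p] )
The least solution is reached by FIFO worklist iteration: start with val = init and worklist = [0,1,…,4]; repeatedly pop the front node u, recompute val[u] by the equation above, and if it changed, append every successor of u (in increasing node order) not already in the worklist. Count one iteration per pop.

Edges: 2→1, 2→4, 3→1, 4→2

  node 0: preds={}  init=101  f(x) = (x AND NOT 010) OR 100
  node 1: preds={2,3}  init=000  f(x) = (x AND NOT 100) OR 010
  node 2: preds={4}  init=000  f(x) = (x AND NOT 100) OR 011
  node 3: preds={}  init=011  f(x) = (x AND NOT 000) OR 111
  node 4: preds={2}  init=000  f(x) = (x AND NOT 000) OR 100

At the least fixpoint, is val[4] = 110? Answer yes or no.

Worklist (7 pops):
  #1 pop 0: in=000 → 101 (no change)
  #2 pop 1: in=011 → 011 (was 000); enqueue []
  #3 pop 2: in=000 → 011 (was 000); enqueue [1]
  #4 pop 3: in=000 → 111 (was 011); enqueue []
  #5 pop 4: in=011 → 111 (was 000); enqueue [2]
  #6 pop 1: in=111 → 011 (no change)
  #7 pop 2: in=111 → 011 (no change)

Fixpoint:
  val[0] = 101
  val[1] = 011
  val[2] = 011
  val[3] = 111
  val[4] = 111

no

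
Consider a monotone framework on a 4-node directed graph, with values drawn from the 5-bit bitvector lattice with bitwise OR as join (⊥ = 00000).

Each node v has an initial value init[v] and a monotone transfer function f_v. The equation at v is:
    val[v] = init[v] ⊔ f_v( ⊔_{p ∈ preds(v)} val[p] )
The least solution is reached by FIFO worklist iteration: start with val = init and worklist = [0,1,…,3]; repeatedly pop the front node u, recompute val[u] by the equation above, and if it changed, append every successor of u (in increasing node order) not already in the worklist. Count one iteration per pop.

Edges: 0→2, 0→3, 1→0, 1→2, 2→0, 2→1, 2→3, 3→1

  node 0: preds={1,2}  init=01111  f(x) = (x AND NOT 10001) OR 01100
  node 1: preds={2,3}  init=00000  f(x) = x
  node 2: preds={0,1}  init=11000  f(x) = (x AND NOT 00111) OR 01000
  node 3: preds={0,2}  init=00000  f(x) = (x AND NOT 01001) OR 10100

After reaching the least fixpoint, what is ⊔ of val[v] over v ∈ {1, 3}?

11110

Worklist (8 pops):
  #1 pop 0: in=11000 → 01111 (no change)
  #2 pop 1: in=11000 → 11000 (was 00000); enqueue [0]
  #3 pop 2: in=11111 → 11000 (no change)
  #4 pop 3: in=11111 → 10110 (was 00000); enqueue [1]
  #5 pop 0: in=11000 → 01111 (no change)
  #6 pop 1: in=11110 → 11110 (was 11000); enqueue [0,2]
  #7 pop 0: in=11110 → 01111 (no change)
  #8 pop 2: in=11111 → 11000 (no change)

Fixpoint:
  val[0] = 01111
  val[1] = 11110
  val[2] = 11000
  val[3] = 10110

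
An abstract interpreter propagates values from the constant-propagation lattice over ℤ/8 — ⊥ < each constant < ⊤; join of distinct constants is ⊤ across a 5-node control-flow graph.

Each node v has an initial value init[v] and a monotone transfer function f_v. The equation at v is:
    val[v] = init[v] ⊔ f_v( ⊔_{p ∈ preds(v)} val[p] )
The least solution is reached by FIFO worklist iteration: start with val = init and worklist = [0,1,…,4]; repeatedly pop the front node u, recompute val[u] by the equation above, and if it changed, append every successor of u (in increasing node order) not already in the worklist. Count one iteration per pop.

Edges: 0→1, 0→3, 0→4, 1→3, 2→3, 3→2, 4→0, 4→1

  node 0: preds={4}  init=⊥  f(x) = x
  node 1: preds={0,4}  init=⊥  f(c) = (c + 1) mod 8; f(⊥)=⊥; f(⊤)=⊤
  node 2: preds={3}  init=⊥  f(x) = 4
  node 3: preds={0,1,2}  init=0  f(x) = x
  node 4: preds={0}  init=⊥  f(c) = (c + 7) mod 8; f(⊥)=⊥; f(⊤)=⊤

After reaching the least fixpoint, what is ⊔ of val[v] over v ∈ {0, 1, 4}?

Worklist (6 pops):
  #1 pop 0: in=⊥ → ⊥ (no change)
  #2 pop 1: in=⊥ → ⊥ (no change)
  #3 pop 2: in=0 → 4 (was ⊥); enqueue []
  #4 pop 3: in=4 → ⊤ (was 0); enqueue [2]
  #5 pop 4: in=⊥ → ⊥ (no change)
  #6 pop 2: in=⊤ → 4 (no change)

Fixpoint:
  val[0] = ⊥
  val[1] = ⊥
  val[2] = 4
  val[3] = ⊤
  val[4] = ⊥

⊥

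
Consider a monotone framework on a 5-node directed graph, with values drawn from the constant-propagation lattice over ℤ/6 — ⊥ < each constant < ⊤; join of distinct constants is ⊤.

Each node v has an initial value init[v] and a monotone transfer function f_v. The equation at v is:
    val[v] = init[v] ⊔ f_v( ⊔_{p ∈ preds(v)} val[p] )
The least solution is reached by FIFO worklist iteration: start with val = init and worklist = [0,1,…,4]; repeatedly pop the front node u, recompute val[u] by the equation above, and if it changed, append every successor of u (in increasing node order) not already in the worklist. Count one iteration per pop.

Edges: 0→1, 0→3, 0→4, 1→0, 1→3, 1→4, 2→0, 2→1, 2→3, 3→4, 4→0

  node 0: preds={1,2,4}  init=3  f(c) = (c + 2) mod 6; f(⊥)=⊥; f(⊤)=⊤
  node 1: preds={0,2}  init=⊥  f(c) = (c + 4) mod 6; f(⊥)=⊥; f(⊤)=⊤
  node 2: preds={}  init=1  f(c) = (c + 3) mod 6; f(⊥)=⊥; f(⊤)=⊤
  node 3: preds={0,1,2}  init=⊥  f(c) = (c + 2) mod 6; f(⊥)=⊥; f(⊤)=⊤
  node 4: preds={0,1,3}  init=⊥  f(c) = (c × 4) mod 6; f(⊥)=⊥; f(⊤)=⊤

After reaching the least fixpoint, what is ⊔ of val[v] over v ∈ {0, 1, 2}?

⊤

Worklist (9 pops):
  #1 pop 0: in=1 → 3 (no change)
  #2 pop 1: in=⊤ → ⊤ (was ⊥); enqueue [0]
  #3 pop 2: in=⊥ → 1 (no change)
  #4 pop 3: in=⊤ → ⊤ (was ⊥); enqueue []
  #5 pop 4: in=⊤ → ⊤ (was ⊥); enqueue []
  #6 pop 0: in=⊤ → ⊤ (was 3); enqueue [1,3,4]
  #7 pop 1: in=⊤ → ⊤ (no change)
  #8 pop 3: in=⊤ → ⊤ (no change)
  #9 pop 4: in=⊤ → ⊤ (no change)

Fixpoint:
  val[0] = ⊤
  val[1] = ⊤
  val[2] = 1
  val[3] = ⊤
  val[4] = ⊤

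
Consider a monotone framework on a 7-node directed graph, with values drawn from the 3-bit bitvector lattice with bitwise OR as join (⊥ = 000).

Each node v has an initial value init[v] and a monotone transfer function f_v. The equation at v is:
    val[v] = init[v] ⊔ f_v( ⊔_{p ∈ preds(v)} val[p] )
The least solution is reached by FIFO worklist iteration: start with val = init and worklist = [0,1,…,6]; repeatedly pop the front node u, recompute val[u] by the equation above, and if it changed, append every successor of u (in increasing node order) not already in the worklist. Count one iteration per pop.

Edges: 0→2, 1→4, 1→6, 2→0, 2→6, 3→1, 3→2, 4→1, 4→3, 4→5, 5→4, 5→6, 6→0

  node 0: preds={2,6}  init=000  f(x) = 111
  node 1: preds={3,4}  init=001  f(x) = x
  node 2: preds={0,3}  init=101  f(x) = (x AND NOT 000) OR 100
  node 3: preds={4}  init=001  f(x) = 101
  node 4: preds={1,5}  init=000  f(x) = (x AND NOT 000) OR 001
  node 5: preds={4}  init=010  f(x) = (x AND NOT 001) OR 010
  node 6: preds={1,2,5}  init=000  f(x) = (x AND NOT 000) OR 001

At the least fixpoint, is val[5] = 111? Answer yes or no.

no

Worklist (18 pops):
  #1 pop 0: in=101 → 111 (was 000); enqueue []
  #2 pop 1: in=001 → 001 (no change)
  #3 pop 2: in=111 → 111 (was 101); enqueue [0]
  #4 pop 3: in=000 → 101 (was 001); enqueue [1,2]
  #5 pop 4: in=011 → 011 (was 000); enqueue [3]
  #6 pop 5: in=011 → 010 (no change)
  #7 pop 6: in=111 → 111 (was 000); enqueue []
  #8 pop 0: in=111 → 111 (no change)
  #9 pop 1: in=111 → 111 (was 001); enqueue [4,6]
  #10 pop 2: in=111 → 111 (no change)
  #11 pop 3: in=011 → 101 (no change)
  #12 pop 4: in=111 → 111 (was 011); enqueue [1,3,5]
  #13 pop 6: in=111 → 111 (no change)
  #14 pop 1: in=111 → 111 (no change)
  #15 pop 3: in=111 → 101 (no change)
  #16 pop 5: in=111 → 110 (was 010); enqueue [4,6]
  #17 pop 4: in=111 → 111 (no change)
  #18 pop 6: in=111 → 111 (no change)

Fixpoint:
  val[0] = 111
  val[1] = 111
  val[2] = 111
  val[3] = 101
  val[4] = 111
  val[5] = 110
  val[6] = 111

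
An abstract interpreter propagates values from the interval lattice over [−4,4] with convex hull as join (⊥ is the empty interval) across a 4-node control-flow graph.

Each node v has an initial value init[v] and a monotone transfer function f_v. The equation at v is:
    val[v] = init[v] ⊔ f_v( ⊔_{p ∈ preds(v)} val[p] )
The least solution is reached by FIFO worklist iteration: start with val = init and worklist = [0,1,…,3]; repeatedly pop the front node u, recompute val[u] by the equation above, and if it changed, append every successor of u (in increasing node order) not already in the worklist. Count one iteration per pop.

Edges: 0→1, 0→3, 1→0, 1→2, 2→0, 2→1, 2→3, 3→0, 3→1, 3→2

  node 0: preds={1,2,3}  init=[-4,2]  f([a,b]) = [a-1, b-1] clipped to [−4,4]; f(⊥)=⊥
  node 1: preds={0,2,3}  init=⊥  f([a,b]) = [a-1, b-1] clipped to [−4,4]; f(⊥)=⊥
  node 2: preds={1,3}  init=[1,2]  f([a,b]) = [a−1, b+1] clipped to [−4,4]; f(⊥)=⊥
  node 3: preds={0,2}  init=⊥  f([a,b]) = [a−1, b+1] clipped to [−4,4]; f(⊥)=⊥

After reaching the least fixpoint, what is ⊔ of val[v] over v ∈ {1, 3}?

Iteration log — 13 steps:
  step 1. node 0  ⊔preds=[1,2]  new=[-4,2]  stable
  step 2. node 1  ⊔preds=[-4,2]  new=[-4,1]  old=⊥  +wl: 0
  step 3. node 2  ⊔preds=[-4,1]  new=[-4,2]  old=[1,2]  +wl: 1
  step 4. node 3  ⊔preds=[-4,2]  new=[-4,3]  old=⊥  +wl: 2
  step 5. node 0  ⊔preds=[-4,3]  new=[-4,2]  stable
  step 6. node 1  ⊔preds=[-4,3]  new=[-4,2]  old=[-4,1]  +wl: 0
  step 7. node 2  ⊔preds=[-4,3]  new=[-4,4]  old=[-4,2]  +wl: 1,3
  step 8. node 0  ⊔preds=[-4,4]  new=[-4,3]  old=[-4,2]  +wl: 
  step 9. node 1  ⊔preds=[-4,4]  new=[-4,3]  old=[-4,2]  +wl: 0,2
  step 10. node 3  ⊔preds=[-4,4]  new=[-4,4]  old=[-4,3]  +wl: 1
  step 11. node 0  ⊔preds=[-4,4]  new=[-4,3]  stable
  step 12. node 2  ⊔preds=[-4,4]  new=[-4,4]  stable
  step 13. node 1  ⊔preds=[-4,4]  new=[-4,3]  stable

Least fixpoint reached:
  node 0: [-4,3]
  node 1: [-4,3]
  node 2: [-4,4]
  node 3: [-4,4]

[-4,4]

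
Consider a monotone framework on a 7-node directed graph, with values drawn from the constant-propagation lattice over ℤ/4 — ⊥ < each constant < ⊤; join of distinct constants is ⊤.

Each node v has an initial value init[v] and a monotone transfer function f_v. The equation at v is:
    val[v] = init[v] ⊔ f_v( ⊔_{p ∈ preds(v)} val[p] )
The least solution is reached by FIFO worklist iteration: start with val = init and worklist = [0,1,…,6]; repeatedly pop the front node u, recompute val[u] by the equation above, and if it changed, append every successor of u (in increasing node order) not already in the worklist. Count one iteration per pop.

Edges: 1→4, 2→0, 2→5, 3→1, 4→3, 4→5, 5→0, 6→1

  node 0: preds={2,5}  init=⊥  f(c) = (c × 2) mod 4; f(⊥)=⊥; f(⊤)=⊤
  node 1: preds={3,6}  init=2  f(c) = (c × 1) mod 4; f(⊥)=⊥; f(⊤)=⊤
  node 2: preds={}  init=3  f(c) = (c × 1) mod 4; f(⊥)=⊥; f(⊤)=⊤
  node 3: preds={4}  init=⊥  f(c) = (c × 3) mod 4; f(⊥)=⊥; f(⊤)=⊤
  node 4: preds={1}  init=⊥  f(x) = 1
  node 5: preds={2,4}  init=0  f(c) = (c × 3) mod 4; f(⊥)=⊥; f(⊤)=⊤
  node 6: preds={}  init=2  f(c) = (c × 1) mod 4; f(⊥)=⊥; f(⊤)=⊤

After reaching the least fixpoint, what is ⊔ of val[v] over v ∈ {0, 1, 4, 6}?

Iteration log — 11 steps:
  step 1. node 0  ⊔preds=⊤  new=⊤  old=⊥  +wl: 
  step 2. node 1  ⊔preds=2  new=2  stable
  step 3. node 2  ⊔preds=⊥  new=3  stable
  step 4. node 3  ⊔preds=⊥  new=⊥  stable
  step 5. node 4  ⊔preds=2  new=1  old=⊥  +wl: 3
  step 6. node 5  ⊔preds=⊤  new=⊤  old=0  +wl: 0
  step 7. node 6  ⊔preds=⊥  new=2  stable
  step 8. node 3  ⊔preds=1  new=3  old=⊥  +wl: 1
  step 9. node 0  ⊔preds=⊤  new=⊤  stable
  step 10. node 1  ⊔preds=⊤  new=⊤  old=2  +wl: 4
  step 11. node 4  ⊔preds=⊤  new=1  stable

Least fixpoint reached:
  node 0: ⊤
  node 1: ⊤
  node 2: 3
  node 3: 3
  node 4: 1
  node 5: ⊤
  node 6: 2

⊤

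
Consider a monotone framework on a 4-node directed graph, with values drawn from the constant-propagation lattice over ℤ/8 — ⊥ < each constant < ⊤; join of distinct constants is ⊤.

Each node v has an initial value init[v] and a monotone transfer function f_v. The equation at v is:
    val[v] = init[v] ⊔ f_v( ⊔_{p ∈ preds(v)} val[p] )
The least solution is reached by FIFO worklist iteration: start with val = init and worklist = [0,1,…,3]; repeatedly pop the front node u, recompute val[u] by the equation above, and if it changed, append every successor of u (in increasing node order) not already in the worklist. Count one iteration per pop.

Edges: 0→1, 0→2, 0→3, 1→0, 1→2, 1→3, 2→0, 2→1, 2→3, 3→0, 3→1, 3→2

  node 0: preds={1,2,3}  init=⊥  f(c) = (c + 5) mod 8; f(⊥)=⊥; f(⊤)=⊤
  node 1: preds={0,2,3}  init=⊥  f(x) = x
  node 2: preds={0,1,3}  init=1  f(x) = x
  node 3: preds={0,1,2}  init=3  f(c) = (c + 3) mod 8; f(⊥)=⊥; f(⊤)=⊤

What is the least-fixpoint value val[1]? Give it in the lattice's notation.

Iteration log — 7 steps:
  step 1. node 0  ⊔preds=⊤  new=⊤  old=⊥  +wl: 
  step 2. node 1  ⊔preds=⊤  new=⊤  old=⊥  +wl: 0
  step 3. node 2  ⊔preds=⊤  new=⊤  old=1  +wl: 1
  step 4. node 3  ⊔preds=⊤  new=⊤  old=3  +wl: 2
  step 5. node 0  ⊔preds=⊤  new=⊤  stable
  step 6. node 1  ⊔preds=⊤  new=⊤  stable
  step 7. node 2  ⊔preds=⊤  new=⊤  stable

Least fixpoint reached:
  node 0: ⊤
  node 1: ⊤
  node 2: ⊤
  node 3: ⊤

⊤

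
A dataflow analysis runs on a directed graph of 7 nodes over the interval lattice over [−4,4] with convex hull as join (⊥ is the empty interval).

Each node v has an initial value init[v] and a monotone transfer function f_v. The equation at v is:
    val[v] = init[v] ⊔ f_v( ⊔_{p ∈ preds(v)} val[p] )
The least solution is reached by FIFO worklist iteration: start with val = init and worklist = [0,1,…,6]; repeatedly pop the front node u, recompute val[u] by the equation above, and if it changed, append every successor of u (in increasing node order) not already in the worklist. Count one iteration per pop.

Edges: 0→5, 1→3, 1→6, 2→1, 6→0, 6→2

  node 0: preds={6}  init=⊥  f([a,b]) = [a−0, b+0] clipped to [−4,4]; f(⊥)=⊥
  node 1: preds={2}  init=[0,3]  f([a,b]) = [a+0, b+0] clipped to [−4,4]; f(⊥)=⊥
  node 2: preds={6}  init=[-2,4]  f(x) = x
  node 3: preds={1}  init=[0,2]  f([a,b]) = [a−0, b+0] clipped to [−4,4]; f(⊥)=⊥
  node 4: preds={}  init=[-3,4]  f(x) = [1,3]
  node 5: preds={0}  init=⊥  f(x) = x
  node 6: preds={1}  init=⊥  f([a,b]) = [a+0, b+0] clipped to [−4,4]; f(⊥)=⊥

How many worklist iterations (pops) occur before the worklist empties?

10

Worklist (10 pops):
  #1 pop 0: in=⊥ → ⊥ (no change)
  #2 pop 1: in=[-2,4] → [-2,4] (was [0,3]); enqueue []
  #3 pop 2: in=⊥ → [-2,4] (no change)
  #4 pop 3: in=[-2,4] → [-2,4] (was [0,2]); enqueue []
  #5 pop 4: in=⊥ → [-3,4] (no change)
  #6 pop 5: in=⊥ → ⊥ (no change)
  #7 pop 6: in=[-2,4] → [-2,4] (was ⊥); enqueue [0,2]
  #8 pop 0: in=[-2,4] → [-2,4] (was ⊥); enqueue [5]
  #9 pop 2: in=[-2,4] → [-2,4] (no change)
  #10 pop 5: in=[-2,4] → [-2,4] (was ⊥); enqueue []

Fixpoint:
  val[0] = [-2,4]
  val[1] = [-2,4]
  val[2] = [-2,4]
  val[3] = [-2,4]
  val[4] = [-3,4]
  val[5] = [-2,4]
  val[6] = [-2,4]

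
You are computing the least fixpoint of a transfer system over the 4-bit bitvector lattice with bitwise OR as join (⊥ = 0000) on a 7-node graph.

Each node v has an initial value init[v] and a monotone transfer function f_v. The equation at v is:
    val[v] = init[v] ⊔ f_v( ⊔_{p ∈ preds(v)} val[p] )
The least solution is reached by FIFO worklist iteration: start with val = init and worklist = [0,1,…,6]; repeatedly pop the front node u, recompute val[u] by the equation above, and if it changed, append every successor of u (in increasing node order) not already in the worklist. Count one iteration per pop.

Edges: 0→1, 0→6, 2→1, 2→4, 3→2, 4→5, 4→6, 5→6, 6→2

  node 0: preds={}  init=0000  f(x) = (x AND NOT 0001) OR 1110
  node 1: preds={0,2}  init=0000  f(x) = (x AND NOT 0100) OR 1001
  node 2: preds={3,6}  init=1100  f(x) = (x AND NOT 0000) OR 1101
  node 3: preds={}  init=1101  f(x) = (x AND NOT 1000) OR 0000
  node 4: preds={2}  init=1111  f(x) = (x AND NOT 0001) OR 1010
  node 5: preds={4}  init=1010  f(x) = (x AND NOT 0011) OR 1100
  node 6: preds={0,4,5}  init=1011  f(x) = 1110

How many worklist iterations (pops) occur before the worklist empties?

9

Iteration log — 9 steps:
  step 1. node 0  ⊔preds=0000  new=1110  old=0000  +wl: 
  step 2. node 1  ⊔preds=1110  new=1011  old=0000  +wl: 
  step 3. node 2  ⊔preds=1111  new=1111  old=1100  +wl: 1
  step 4. node 3  ⊔preds=0000  new=1101  stable
  step 5. node 4  ⊔preds=1111  new=1111  stable
  step 6. node 5  ⊔preds=1111  new=1110  old=1010  +wl: 
  step 7. node 6  ⊔preds=1111  new=1111  old=1011  +wl: 2
  step 8. node 1  ⊔preds=1111  new=1011  stable
  step 9. node 2  ⊔preds=1111  new=1111  stable

Least fixpoint reached:
  node 0: 1110
  node 1: 1011
  node 2: 1111
  node 3: 1101
  node 4: 1111
  node 5: 1110
  node 6: 1111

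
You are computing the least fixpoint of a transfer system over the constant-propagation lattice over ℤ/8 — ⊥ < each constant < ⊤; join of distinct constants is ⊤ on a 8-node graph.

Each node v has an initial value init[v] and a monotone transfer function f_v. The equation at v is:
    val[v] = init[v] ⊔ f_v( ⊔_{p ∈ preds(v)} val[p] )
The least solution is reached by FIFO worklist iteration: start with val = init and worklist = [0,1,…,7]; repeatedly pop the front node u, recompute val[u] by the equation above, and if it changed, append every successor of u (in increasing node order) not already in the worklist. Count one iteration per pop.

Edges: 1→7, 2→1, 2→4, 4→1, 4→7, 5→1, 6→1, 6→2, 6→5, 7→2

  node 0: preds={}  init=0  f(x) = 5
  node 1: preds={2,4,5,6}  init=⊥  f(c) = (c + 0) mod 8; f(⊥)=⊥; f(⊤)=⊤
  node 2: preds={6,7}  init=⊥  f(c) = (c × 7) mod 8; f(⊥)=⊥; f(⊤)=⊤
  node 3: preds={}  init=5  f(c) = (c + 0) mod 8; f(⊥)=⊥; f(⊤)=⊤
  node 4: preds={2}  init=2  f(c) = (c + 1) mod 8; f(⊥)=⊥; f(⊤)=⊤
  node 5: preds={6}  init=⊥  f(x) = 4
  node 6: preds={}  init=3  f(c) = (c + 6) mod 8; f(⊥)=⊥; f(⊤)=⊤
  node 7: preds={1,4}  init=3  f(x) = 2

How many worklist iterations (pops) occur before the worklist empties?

12

Trace (12 dequeues):
  [1] u=0 | in ⊥ | out ⊤ | prev 0 | push {}
  [2] u=1 | in ⊤ | out ⊤ | prev ⊥ | push {}
  [3] u=2 | in 3 | out 5 | prev ⊥ | push {1}
  [4] u=3 | in ⊥ | out 5 | ==
  [5] u=4 | in 5 | out ⊤ | prev 2 | push {}
  [6] u=5 | in 3 | out 4 | prev ⊥ | push {}
  [7] u=6 | in ⊥ | out 3 | ==
  [8] u=7 | in ⊤ | out ⊤ | prev 3 | push {2}
  [9] u=1 | in ⊤ | out ⊤ | ==
  [10] u=2 | in ⊤ | out ⊤ | prev 5 | push {1,4}
  [11] u=1 | in ⊤ | out ⊤ | ==
  [12] u=4 | in ⊤ | out ⊤ | ==

Converged values:
  [0] ⊤
  [1] ⊤
  [2] ⊤
  [3] 5
  [4] ⊤
  [5] 4
  [6] 3
  [7] ⊤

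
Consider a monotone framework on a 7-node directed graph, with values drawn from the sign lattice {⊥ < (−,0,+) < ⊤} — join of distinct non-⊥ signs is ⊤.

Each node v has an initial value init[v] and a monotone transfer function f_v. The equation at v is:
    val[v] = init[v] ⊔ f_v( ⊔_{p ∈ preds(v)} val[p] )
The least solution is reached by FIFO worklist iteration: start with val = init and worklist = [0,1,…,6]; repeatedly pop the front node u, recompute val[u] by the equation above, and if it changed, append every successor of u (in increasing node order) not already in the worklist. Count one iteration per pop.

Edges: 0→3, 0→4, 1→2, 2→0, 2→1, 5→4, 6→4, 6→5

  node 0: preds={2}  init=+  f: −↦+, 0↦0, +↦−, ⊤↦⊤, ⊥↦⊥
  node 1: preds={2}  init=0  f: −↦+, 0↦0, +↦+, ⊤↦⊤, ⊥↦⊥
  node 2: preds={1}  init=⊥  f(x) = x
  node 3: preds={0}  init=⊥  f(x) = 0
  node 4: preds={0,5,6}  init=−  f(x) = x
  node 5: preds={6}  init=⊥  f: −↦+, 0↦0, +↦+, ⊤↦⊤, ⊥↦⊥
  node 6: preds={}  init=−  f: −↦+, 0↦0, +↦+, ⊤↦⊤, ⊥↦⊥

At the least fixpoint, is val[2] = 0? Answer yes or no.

Trace (11 dequeues):
  [1] u=0 | in ⊥ | out + | ==
  [2] u=1 | in ⊥ | out 0 | ==
  [3] u=2 | in 0 | out 0 | prev ⊥ | push {0,1}
  [4] u=3 | in + | out 0 | prev ⊥ | push {}
  [5] u=4 | in ⊤ | out ⊤ | prev − | push {}
  [6] u=5 | in − | out + | prev ⊥ | push {4}
  [7] u=6 | in ⊥ | out − | ==
  [8] u=0 | in 0 | out ⊤ | prev + | push {3}
  [9] u=1 | in 0 | out 0 | ==
  [10] u=4 | in ⊤ | out ⊤ | ==
  [11] u=3 | in ⊤ | out 0 | ==

Converged values:
  [0] ⊤
  [1] 0
  [2] 0
  [3] 0
  [4] ⊤
  [5] +
  [6] −

yes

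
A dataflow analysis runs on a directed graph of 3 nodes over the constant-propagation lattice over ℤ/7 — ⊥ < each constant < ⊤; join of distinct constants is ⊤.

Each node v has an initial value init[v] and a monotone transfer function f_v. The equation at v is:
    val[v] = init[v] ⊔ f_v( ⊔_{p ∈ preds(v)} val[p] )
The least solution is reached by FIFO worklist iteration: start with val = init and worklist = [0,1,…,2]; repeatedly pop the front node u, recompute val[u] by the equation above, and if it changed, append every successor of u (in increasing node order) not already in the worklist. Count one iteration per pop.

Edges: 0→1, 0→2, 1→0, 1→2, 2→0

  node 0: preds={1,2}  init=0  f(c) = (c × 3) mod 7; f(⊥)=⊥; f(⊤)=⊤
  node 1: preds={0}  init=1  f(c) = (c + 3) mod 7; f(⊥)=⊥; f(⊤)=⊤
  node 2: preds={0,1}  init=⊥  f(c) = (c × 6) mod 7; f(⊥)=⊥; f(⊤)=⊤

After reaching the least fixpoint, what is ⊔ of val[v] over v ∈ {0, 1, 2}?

⊤

Worklist (4 pops):
  #1 pop 0: in=1 → ⊤ (was 0); enqueue []
  #2 pop 1: in=⊤ → ⊤ (was 1); enqueue [0]
  #3 pop 2: in=⊤ → ⊤ (was ⊥); enqueue []
  #4 pop 0: in=⊤ → ⊤ (no change)

Fixpoint:
  val[0] = ⊤
  val[1] = ⊤
  val[2] = ⊤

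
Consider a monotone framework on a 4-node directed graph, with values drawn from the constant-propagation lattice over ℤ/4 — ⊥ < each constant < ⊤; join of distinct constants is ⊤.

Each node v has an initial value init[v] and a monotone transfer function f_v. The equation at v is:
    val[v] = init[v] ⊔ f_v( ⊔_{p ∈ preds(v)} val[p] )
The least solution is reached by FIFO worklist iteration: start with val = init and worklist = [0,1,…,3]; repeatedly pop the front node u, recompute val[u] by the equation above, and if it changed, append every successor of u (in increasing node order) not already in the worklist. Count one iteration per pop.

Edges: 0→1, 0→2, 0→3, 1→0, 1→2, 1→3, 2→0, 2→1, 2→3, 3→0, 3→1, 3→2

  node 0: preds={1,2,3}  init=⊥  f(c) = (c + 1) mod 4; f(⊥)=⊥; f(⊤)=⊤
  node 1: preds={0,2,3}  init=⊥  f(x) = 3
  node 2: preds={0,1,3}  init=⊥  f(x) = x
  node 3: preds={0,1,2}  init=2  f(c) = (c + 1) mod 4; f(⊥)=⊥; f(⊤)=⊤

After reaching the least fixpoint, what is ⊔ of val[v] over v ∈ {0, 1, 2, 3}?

⊤

Trace (8 dequeues):
  [1] u=0 | in 2 | out 3 | prev ⊥ | push {}
  [2] u=1 | in ⊤ | out 3 | prev ⊥ | push {0}
  [3] u=2 | in ⊤ | out ⊤ | prev ⊥ | push {1}
  [4] u=3 | in ⊤ | out ⊤ | prev 2 | push {2}
  [5] u=0 | in ⊤ | out ⊤ | prev 3 | push {3}
  [6] u=1 | in ⊤ | out 3 | ==
  [7] u=2 | in ⊤ | out ⊤ | ==
  [8] u=3 | in ⊤ | out ⊤ | ==

Converged values:
  [0] ⊤
  [1] 3
  [2] ⊤
  [3] ⊤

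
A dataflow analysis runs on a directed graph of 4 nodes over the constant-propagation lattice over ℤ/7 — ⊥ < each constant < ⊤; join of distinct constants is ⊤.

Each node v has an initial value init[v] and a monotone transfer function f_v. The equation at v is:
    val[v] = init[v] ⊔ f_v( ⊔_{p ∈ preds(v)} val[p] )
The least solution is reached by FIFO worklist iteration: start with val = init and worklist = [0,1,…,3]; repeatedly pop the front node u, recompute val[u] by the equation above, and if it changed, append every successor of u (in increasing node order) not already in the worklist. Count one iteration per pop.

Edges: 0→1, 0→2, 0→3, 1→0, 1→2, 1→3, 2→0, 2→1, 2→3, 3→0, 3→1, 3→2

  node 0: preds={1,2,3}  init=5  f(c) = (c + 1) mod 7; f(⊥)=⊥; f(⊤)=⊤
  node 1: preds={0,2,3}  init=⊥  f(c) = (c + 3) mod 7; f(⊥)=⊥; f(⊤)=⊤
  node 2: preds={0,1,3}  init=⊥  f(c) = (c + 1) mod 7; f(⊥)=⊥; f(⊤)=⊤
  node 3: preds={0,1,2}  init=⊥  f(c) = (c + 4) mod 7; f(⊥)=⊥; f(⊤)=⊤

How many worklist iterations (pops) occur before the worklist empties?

Worklist (9 pops):
  #1 pop 0: in=⊥ → 5 (no change)
  #2 pop 1: in=5 → 1 (was ⊥); enqueue [0]
  #3 pop 2: in=⊤ → ⊤ (was ⊥); enqueue [1]
  #4 pop 3: in=⊤ → ⊤ (was ⊥); enqueue [2]
  #5 pop 0: in=⊤ → ⊤ (was 5); enqueue [3]
  #6 pop 1: in=⊤ → ⊤ (was 1); enqueue [0]
  #7 pop 2: in=⊤ → ⊤ (no change)
  #8 pop 3: in=⊤ → ⊤ (no change)
  #9 pop 0: in=⊤ → ⊤ (no change)

Fixpoint:
  val[0] = ⊤
  val[1] = ⊤
  val[2] = ⊤
  val[3] = ⊤

9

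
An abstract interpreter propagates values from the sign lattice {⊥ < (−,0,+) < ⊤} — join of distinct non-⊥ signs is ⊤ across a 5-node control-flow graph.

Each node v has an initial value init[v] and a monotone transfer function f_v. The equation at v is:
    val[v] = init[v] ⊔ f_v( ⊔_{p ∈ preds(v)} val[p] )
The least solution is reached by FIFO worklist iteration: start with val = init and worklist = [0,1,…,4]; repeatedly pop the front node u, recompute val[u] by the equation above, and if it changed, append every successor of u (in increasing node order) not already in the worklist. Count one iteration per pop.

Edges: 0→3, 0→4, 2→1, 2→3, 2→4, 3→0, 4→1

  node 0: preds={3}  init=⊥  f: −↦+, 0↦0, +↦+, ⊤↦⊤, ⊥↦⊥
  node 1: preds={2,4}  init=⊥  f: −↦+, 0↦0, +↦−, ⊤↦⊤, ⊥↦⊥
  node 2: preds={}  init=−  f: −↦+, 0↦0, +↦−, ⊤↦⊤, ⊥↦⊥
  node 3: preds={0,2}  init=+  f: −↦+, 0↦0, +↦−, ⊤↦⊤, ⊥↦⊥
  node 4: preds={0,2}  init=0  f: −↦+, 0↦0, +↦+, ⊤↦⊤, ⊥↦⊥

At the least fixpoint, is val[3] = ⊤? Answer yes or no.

yes

Iteration log — 9 steps:
  step 1. node 0  ⊔preds=+  new=+  old=⊥  +wl: 
  step 2. node 1  ⊔preds=⊤  new=⊤  old=⊥  +wl: 
  step 3. node 2  ⊔preds=⊥  new=−  stable
  step 4. node 3  ⊔preds=⊤  new=⊤  old=+  +wl: 0
  step 5. node 4  ⊔preds=⊤  new=⊤  old=0  +wl: 1
  step 6. node 0  ⊔preds=⊤  new=⊤  old=+  +wl: 3,4
  step 7. node 1  ⊔preds=⊤  new=⊤  stable
  step 8. node 3  ⊔preds=⊤  new=⊤  stable
  step 9. node 4  ⊔preds=⊤  new=⊤  stable

Least fixpoint reached:
  node 0: ⊤
  node 1: ⊤
  node 2: −
  node 3: ⊤
  node 4: ⊤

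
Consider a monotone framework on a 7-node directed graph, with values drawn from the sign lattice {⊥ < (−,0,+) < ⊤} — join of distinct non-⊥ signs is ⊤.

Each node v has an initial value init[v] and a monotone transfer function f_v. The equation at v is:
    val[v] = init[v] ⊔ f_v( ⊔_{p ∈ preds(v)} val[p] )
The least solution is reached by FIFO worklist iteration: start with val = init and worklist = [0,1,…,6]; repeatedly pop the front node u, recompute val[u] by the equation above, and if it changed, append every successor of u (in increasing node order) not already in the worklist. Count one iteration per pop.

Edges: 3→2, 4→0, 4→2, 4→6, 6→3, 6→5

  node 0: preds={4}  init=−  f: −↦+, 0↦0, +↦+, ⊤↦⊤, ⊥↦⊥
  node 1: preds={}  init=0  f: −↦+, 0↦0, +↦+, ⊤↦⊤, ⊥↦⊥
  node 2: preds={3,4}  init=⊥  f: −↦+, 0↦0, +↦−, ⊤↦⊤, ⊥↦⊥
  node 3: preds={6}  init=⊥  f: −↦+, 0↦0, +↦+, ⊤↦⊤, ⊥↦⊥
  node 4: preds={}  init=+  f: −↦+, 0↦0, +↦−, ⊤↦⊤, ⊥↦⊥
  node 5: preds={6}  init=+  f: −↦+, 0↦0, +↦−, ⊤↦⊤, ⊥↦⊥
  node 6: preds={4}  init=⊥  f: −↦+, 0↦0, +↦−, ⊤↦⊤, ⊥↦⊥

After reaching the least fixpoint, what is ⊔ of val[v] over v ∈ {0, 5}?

Iteration log — 10 steps:
  step 1. node 0  ⊔preds=+  new=⊤  old=−  +wl: 
  step 2. node 1  ⊔preds=⊥  new=0  stable
  step 3. node 2  ⊔preds=+  new=−  old=⊥  +wl: 
  step 4. node 3  ⊔preds=⊥  new=⊥  stable
  step 5. node 4  ⊔preds=⊥  new=+  stable
  step 6. node 5  ⊔preds=⊥  new=+  stable
  step 7. node 6  ⊔preds=+  new=−  old=⊥  +wl: 3,5
  step 8. node 3  ⊔preds=−  new=+  old=⊥  +wl: 2
  step 9. node 5  ⊔preds=−  new=+  stable
  step 10. node 2  ⊔preds=+  new=−  stable

Least fixpoint reached:
  node 0: ⊤
  node 1: 0
  node 2: −
  node 3: +
  node 4: +
  node 5: +
  node 6: −

⊤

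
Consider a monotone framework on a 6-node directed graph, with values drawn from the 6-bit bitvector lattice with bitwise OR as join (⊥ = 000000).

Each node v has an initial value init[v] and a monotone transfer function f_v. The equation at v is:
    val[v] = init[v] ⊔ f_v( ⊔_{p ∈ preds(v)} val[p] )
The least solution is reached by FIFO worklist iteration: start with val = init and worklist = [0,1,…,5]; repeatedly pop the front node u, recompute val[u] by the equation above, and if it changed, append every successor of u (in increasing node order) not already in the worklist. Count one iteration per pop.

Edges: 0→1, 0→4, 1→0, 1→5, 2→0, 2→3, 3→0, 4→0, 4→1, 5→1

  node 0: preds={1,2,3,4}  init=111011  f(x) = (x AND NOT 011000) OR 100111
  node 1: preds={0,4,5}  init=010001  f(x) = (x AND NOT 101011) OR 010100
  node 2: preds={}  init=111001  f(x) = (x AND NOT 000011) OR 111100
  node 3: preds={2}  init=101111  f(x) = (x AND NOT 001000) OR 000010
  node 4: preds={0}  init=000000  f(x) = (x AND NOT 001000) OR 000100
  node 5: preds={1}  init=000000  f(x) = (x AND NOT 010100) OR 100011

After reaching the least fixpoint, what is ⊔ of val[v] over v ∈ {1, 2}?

Trace (8 dequeues):
  [1] u=0 | in 111111 | out 111111 | prev 111011 | push {}
  [2] u=1 | in 111111 | out 010101 | prev 010001 | push {0}
  [3] u=2 | in 000000 | out 111101 | prev 111001 | push {}
  [4] u=3 | in 111101 | out 111111 | prev 101111 | push {}
  [5] u=4 | in 111111 | out 110111 | prev 000000 | push {1}
  [6] u=5 | in 010101 | out 100011 | prev 000000 | push {}
  [7] u=0 | in 111111 | out 111111 | ==
  [8] u=1 | in 111111 | out 010101 | ==

Converged values:
  [0] 111111
  [1] 010101
  [2] 111101
  [3] 111111
  [4] 110111
  [5] 100011

111101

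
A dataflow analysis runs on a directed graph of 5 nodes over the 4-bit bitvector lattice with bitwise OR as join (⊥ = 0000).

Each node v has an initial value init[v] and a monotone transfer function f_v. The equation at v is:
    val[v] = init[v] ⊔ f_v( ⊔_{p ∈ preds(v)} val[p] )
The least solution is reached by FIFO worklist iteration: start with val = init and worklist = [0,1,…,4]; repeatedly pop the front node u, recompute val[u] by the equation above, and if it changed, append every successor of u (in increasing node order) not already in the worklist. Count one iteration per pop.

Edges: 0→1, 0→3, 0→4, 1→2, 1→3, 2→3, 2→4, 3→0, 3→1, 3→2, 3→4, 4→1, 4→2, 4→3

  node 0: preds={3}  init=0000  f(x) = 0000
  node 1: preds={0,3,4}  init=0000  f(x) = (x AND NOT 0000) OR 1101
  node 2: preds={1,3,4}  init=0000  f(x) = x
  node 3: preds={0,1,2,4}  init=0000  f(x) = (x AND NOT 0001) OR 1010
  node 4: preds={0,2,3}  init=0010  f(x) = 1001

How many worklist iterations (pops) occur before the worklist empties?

9

Iteration log — 9 steps:
  step 1. node 0  ⊔preds=0000  new=0000  stable
  step 2. node 1  ⊔preds=0010  new=1111  old=0000  +wl: 
  step 3. node 2  ⊔preds=1111  new=1111  old=0000  +wl: 
  step 4. node 3  ⊔preds=1111  new=1110  old=0000  +wl: 0,1,2
  step 5. node 4  ⊔preds=1111  new=1011  old=0010  +wl: 3
  step 6. node 0  ⊔preds=1110  new=0000  stable
  step 7. node 1  ⊔preds=1111  new=1111  stable
  step 8. node 2  ⊔preds=1111  new=1111  stable
  step 9. node 3  ⊔preds=1111  new=1110  stable

Least fixpoint reached:
  node 0: 0000
  node 1: 1111
  node 2: 1111
  node 3: 1110
  node 4: 1011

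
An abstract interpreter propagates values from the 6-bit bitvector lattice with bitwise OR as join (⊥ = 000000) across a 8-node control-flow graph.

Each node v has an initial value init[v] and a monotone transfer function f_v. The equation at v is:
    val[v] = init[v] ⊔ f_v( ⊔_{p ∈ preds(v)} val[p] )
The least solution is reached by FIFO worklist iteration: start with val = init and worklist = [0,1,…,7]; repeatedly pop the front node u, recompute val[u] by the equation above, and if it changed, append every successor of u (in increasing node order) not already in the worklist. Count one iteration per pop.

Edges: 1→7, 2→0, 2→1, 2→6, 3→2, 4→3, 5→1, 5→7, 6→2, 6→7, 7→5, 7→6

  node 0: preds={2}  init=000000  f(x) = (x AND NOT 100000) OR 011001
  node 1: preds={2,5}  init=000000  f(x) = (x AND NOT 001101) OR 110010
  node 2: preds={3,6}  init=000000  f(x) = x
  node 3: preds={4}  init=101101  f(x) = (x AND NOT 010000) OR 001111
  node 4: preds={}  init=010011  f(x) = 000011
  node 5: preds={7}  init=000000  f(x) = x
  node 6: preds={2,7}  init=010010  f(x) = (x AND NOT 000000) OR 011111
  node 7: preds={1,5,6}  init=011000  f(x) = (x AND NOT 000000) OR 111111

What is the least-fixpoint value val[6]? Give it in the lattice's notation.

111111

Worklist (15 pops):
  #1 pop 0: in=000000 → 011001 (was 000000); enqueue []
  #2 pop 1: in=000000 → 110010 (was 000000); enqueue []
  #3 pop 2: in=111111 → 111111 (was 000000); enqueue [0,1]
  #4 pop 3: in=010011 → 101111 (was 101101); enqueue [2]
  #5 pop 4: in=000000 → 010011 (no change)
  #6 pop 5: in=011000 → 011000 (was 000000); enqueue []
  #7 pop 6: in=111111 → 111111 (was 010010); enqueue []
  #8 pop 7: in=111111 → 111111 (was 011000); enqueue [5,6]
  #9 pop 0: in=111111 → 011111 (was 011001); enqueue []
  #10 pop 1: in=111111 → 110010 (no change)
  #11 pop 2: in=111111 → 111111 (no change)
  #12 pop 5: in=111111 → 111111 (was 011000); enqueue [1,7]
  #13 pop 6: in=111111 → 111111 (no change)
  #14 pop 1: in=111111 → 110010 (no change)
  #15 pop 7: in=111111 → 111111 (no change)

Fixpoint:
  val[0] = 011111
  val[1] = 110010
  val[2] = 111111
  val[3] = 101111
  val[4] = 010011
  val[5] = 111111
  val[6] = 111111
  val[7] = 111111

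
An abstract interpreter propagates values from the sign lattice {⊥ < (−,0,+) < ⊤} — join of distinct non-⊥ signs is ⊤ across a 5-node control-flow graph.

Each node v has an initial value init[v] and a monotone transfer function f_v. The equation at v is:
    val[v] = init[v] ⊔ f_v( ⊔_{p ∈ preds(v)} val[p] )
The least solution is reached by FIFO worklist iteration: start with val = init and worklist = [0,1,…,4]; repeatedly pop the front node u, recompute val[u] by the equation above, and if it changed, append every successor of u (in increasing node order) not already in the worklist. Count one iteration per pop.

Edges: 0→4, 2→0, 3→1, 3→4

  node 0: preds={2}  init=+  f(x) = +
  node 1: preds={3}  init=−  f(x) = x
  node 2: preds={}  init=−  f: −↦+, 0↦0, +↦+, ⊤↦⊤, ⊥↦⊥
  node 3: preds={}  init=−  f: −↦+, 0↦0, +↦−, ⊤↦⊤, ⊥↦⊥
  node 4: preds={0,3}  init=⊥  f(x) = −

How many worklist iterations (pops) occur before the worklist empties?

5

Trace (5 dequeues):
  [1] u=0 | in − | out + | ==
  [2] u=1 | in − | out − | ==
  [3] u=2 | in ⊥ | out − | ==
  [4] u=3 | in ⊥ | out − | ==
  [5] u=4 | in ⊤ | out − | prev ⊥ | push {}

Converged values:
  [0] +
  [1] −
  [2] −
  [3] −
  [4] −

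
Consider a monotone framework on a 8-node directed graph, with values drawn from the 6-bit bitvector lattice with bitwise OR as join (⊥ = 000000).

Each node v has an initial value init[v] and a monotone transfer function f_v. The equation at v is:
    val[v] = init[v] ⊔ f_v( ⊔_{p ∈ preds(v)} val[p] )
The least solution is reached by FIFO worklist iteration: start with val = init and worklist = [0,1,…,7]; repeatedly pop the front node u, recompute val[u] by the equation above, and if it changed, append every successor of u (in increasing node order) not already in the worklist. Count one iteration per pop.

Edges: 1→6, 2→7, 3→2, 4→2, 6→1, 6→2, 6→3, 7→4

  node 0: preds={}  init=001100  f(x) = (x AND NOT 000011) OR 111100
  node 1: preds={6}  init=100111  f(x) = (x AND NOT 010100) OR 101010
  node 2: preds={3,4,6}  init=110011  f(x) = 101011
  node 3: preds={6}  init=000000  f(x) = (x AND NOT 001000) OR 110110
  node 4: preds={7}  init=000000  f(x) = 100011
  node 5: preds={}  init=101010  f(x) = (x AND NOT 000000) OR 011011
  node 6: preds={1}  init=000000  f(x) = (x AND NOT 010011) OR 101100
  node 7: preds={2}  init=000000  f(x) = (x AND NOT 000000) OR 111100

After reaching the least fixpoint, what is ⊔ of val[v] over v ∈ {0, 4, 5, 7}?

111111

Trace (12 dequeues):
  [1] u=0 | in 000000 | out 111100 | prev 001100 | push {}
  [2] u=1 | in 000000 | out 101111 | prev 100111 | push {}
  [3] u=2 | in 000000 | out 111011 | prev 110011 | push {}
  [4] u=3 | in 000000 | out 110110 | prev 000000 | push {2}
  [5] u=4 | in 000000 | out 100011 | prev 000000 | push {}
  [6] u=5 | in 000000 | out 111011 | prev 101010 | push {}
  [7] u=6 | in 101111 | out 101100 | prev 000000 | push {1,3}
  [8] u=7 | in 111011 | out 111111 | prev 000000 | push {4}
  [9] u=2 | in 111111 | out 111011 | ==
  [10] u=1 | in 101100 | out 101111 | ==
  [11] u=3 | in 101100 | out 110110 | ==
  [12] u=4 | in 111111 | out 100011 | ==

Converged values:
  [0] 111100
  [1] 101111
  [2] 111011
  [3] 110110
  [4] 100011
  [5] 111011
  [6] 101100
  [7] 111111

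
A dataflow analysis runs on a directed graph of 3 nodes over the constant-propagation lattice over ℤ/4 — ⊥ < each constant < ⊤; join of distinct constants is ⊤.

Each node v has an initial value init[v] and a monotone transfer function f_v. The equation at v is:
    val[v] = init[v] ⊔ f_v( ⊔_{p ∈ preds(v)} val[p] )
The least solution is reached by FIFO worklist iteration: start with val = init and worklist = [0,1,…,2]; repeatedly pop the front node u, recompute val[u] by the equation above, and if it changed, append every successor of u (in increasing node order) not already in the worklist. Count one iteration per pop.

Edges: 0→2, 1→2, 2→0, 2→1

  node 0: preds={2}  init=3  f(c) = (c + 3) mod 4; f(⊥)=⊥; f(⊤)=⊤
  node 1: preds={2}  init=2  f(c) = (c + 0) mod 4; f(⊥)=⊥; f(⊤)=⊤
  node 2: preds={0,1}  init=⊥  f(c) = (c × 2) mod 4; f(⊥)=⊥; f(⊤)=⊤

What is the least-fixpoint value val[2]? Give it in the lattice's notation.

Trace (6 dequeues):
  [1] u=0 | in ⊥ | out 3 | ==
  [2] u=1 | in ⊥ | out 2 | ==
  [3] u=2 | in ⊤ | out ⊤ | prev ⊥ | push {0,1}
  [4] u=0 | in ⊤ | out ⊤ | prev 3 | push {2}
  [5] u=1 | in ⊤ | out ⊤ | prev 2 | push {}
  [6] u=2 | in ⊤ | out ⊤ | ==

Converged values:
  [0] ⊤
  [1] ⊤
  [2] ⊤

⊤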